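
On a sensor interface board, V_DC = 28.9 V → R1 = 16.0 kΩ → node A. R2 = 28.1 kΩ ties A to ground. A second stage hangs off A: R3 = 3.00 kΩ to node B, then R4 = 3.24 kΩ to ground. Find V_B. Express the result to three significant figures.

V_B ≈ 3.63 V

The second stage (R3 + R4 = 6.240 kΩ) loads node A in parallel with R2.
Effective lower resistance at A: R2 ‖ 6.240 = 5.106 kΩ.
V_A = 28.9 × 5.106/(16.0 + 5.106) = 6.992 V.
Then the unloaded second divider: V_B = V_A × R4/(R3+R4) = 6.992 × 0.5192 = 3.630 V.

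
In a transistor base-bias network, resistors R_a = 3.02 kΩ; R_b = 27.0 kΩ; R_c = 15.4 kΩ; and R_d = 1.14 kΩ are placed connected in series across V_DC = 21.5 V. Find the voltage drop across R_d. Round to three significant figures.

V ≈ 0.526 V

Series total: ΣR = 3.02 + 27.0 + 15.4 + 1.14 = 46.56 kΩ.
Voltage divider: V = V_DC · (1.140 / 46.56) = 21.5 × 0.02448 = 0.5264 V.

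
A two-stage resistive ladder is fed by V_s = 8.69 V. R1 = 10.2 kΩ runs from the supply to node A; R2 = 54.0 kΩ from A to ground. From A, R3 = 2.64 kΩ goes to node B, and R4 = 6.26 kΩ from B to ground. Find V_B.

Node A sees R2 in parallel with the series input of stage 2, R3 + R4 = 8.900 kΩ.
Effective lower resistance at A: R2 ‖ 8.900 = 7.641 kΩ.
So V_A = 8.69 × 0.4283 = 3.722 V.
V_B = V_A × 0.7034 = 2.618 V.

V_B ≈ 2.62 V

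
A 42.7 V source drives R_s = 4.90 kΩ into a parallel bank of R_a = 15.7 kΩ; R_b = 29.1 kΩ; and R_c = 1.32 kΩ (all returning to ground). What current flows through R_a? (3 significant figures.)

Parallel bank: R_p = 1/(1/15.7 + 1/29.1 + 1/1.32) = 1.169 kΩ.
V_A by voltage divider: V_A = 42.7 × 1.169/(4.90 + 1.169) = 8.223 V.
I(R_a) = V_A / R_a = 8.223/15.7 = 0.5238 mA.
(Equivalently: I_total = 7.036 mA, then current-divider fraction G_k/ΣG = 0.07444.)

I ≈ 0.524 mA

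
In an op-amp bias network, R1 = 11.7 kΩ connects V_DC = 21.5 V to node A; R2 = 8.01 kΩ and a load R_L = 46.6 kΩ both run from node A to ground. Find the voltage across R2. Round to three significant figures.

R2 ‖ R_L = (8.01 × 46.6)/(8.01 + 46.6) = 6.835 kΩ.
Voltage divider with the loaded lower leg: V_out = 21.5 × 6.835/(11.7 + 6.835) = 21.5 × 0.3688 = 7.928 V.

V_out ≈ 7.93 V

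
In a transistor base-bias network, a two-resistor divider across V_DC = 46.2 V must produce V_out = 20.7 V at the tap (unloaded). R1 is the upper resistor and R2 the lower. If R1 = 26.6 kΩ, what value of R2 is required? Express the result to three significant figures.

R2 ≈ 21.6 kΩ

V_out/V_DC = R2/(R1+R2) = 0.4481.
Rearranging, R2 = R1·k/(1−k) = 26.6 × 0.8118 = 21.59 kΩ.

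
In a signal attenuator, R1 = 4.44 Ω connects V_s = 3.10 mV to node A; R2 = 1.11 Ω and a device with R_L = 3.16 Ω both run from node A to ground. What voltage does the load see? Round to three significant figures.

First combine the lower leg with the load: R2 ‖ R_L = 0.8215 Ω.
Voltage divider with the loaded lower leg: V_out = 3.10 × 0.8215/(4.44 + 0.8215) = 3.10 × 0.1561 = 0.4840 mV.
(Unloaded it would be 0.620 mV; the load pulls it down.)

V_out ≈ 0.484 mV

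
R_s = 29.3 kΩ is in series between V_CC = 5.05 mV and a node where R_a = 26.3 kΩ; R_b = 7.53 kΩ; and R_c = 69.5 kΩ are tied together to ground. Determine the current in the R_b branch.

Combine the parallel branches: R_p = (1/26.3 + 1/7.53 + 1/69.5)⁻¹ = 5.399 kΩ.
V_A = 5.05 × 5.399/34.70 = 0.7858 mV.
I(R_b) = V_A / R_b = 0.7858/7.53 = 0.1044 µA.

I ≈ 0.104 µA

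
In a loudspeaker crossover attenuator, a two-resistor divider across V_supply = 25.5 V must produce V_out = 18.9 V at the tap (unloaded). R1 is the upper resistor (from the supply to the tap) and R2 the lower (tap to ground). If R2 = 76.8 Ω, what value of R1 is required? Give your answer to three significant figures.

Required fraction k = V_out/V_supply = 0.7412.
So R1 = R2 · (V_supply/V_out − 1) = 76.8 × (25.5/18.9 − 1) = 76.8 × 0.3492 = 26.82 Ω.

R1 ≈ 26.8 Ω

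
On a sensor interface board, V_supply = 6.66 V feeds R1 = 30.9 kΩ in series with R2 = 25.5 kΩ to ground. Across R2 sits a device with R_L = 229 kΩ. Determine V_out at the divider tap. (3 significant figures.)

V_out ≈ 2.84 V

First combine the lower leg with the load: R2 ‖ R_L = 22.94 kΩ.
Then V_out = V_supply · R2'/(R1 + R2') = 6.66 × 22.94/53.84 = 2.838 V.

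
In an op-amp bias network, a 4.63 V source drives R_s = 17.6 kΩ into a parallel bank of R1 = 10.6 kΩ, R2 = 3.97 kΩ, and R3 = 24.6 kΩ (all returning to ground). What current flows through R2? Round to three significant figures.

I ≈ 0.149 mA

Equivalent of the parallel group: R_p = 2.585 kΩ.
V_A = 4.63 × 2.585/20.18 = 0.5929 V.
I(R2) = V_A / R2 = 0.5929/3.97 = 0.1493 mA.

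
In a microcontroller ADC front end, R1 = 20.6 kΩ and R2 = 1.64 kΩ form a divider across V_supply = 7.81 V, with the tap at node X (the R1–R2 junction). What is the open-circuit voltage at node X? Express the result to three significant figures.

With X open, the divider is unloaded: V_th = 7.81 × 1.64/22.24 = 0.5759 V.

V_th ≈ 0.576 V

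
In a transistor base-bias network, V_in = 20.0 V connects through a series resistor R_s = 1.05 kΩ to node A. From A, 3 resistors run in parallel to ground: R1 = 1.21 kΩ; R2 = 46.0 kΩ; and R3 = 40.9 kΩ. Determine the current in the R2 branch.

I ≈ 0.227 mA

Equivalent of the parallel group: R_p = 1.146 kΩ.
V_A = 20.0 × 1.146/2.196 = 10.44 V.
I(R2) = V_A / R2 = 10.44/46.0 = 0.2269 mA.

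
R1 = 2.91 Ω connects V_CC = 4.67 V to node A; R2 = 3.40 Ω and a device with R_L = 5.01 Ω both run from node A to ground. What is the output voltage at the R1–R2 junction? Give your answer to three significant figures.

R2 ‖ R_L = (3.40 × 5.01)/(3.40 + 5.01) = 2.025 Ω.
Then V_out = V_CC · R2'/(R1 + R2') = 4.67 × 2.025/4.935 = 1.917 V.

V_out ≈ 1.92 V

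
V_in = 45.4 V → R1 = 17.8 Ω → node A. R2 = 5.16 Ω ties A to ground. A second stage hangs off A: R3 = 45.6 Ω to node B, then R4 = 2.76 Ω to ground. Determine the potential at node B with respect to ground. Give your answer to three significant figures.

V_B ≈ 0.538 V

Looking into the second stage from A: R3 + R4 = 48.36 Ω appears in parallel with R2.
Effective lower resistance at A: R2 ‖ 48.36 = 4.663 Ω.
So V_A = 45.4 × 0.2076 = 9.424 V.
Then the unloaded second divider: V_B = V_A × R4/(R3+R4) = 9.424 × 0.05707 = 0.5378 V.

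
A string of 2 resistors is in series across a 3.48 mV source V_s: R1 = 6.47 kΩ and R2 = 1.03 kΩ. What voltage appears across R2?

ΣR = 6.47 + 1.03 = 7.500 kΩ.
Voltage divider: V = V_s · (1.030 / 7.500) = 3.48 × 0.1373 = 0.4779 mV.

V ≈ 0.478 mV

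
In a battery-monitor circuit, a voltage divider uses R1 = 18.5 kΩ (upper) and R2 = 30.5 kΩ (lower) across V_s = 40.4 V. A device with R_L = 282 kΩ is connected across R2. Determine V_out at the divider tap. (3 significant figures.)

The load sits in parallel with R2, giving an effective lower resistance R2' = R2·R_L/(R2+R_L) = 27.52 kΩ.
Then V_out = V_s · R2'/(R1 + R2') = 40.4 × 27.52/46.02 = 24.16 V.

V_out ≈ 24.2 V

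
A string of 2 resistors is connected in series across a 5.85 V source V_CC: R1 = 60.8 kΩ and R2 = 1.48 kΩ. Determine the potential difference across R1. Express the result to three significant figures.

V ≈ 5.71 V

Total series resistance ΣR = 60.8 + 1.48 = 62.28 kΩ.
Voltage divider: V = V_CC · (60.80 / 62.28) = 5.85 × 0.9762 = 5.711 V.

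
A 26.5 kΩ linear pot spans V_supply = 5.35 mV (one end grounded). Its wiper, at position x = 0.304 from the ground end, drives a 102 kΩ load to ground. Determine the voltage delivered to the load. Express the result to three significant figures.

V_out ≈ 1.54 mV

Lower segment x·R_p = 8.056 kΩ; upper segment (1−x)·R_p = 18.44 kΩ.
R_L loads the lower segment: effective lower R = 7.466 kΩ.
V_out = 5.35 × 7.466/(18.44 + 7.466) = 1.542 mV.
(Unloaded: V_out = x·V_supply = 1.63 mV.)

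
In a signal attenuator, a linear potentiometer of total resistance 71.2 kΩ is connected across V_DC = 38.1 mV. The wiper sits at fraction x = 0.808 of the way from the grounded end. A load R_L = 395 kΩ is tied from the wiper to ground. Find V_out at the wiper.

The pot divides into 13.67 kΩ above the wiper and 57.53 kΩ below.
(x·R_p) ‖ R_L = 50.22 kΩ.
V_out = 38.1 × 50.22/(13.67 + 50.22) = 29.95 mV.
(Unloaded: V_out = x·V_DC = 30.8 mV.)

V_out ≈ 29.9 mV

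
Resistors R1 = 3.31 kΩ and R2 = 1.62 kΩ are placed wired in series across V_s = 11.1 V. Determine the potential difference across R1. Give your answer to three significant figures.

Total series resistance ΣR = 3.31 + 1.62 = 4.930 kΩ.
Voltage divider: V = V_s · (3.310 / 4.930) = 11.1 × 0.6714 = 7.453 V.

V ≈ 7.45 V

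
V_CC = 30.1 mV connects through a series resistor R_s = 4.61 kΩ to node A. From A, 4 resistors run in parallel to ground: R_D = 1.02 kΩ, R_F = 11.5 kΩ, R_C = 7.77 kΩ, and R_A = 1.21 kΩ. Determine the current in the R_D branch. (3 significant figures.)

I ≈ 2.86 µA

Equivalent of the parallel group: R_p = 0.4944 kΩ.
V_A = 30.1 × 0.4944/5.104 = 2.916 mV.
Branch current I = V_A/R_D = 2.916/1.02 = 2.858 µA.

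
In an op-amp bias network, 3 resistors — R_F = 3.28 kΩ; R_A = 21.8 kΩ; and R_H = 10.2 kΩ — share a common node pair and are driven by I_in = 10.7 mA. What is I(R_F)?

Conductances: ΣG = 1/3.28 + 1/21.8 + 1/10.2 = 0.4488 (1/kΩ).
By the current-divider rule, I = I_in · G_k/ΣG = 10.7 × 0.6793 = 7.269 mA.

I ≈ 7.27 mA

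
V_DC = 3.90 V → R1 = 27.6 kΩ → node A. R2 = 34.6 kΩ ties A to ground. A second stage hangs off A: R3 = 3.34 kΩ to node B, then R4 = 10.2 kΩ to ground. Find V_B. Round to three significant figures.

V_B ≈ 0.766 V

Node A sees R2 in parallel with the series input of stage 2, R3 + R4 = 13.54 kΩ.
R2 ‖ (R3+R4) = 9.732 kΩ.
V_A = 3.90 × 9.732/(27.6 + 9.732) = 1.017 V.
Then the unloaded second divider: V_B = V_A × R4/(R3+R4) = 1.017 × 0.7533 = 0.7659 V.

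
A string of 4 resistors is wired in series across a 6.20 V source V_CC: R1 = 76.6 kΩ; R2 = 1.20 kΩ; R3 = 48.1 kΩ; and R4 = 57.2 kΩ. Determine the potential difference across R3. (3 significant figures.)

ΣR = 76.6 + 1.20 + 48.1 + 57.2 = 183.1 kΩ.
Voltage divider: V = V_CC · (48.10 / 183.1) = 6.20 × 0.2627 = 1.629 V.

V ≈ 1.63 V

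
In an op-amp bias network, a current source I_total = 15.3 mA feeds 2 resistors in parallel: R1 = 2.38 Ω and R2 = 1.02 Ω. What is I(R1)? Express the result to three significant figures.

I ≈ 4.59 mA

With just two branches, the current splits inversely with resistance.
So I = 15.3 × 1.02/3.400 = 4.590 mA.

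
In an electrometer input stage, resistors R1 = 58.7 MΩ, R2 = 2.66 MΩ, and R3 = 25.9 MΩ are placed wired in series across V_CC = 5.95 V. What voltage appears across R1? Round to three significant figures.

V ≈ 4.00 V

ΣR = 58.7 + 2.66 + 25.9 = 87.26 MΩ.
Voltage divider: V = V_CC · (58.70 / 87.26) = 5.95 × 0.6727 = 4.003 V.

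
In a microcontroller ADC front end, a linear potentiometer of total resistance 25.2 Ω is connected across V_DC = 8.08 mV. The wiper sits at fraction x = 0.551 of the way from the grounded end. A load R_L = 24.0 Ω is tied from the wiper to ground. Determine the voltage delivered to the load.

The pot divides into 11.31 Ω above the wiper and 13.89 Ω below.
R_L loads the lower segment: effective lower R = 8.796 Ω.
V_out = 8.08 × 8.796/(11.31 + 8.796) = 3.534 mV.

V_out ≈ 3.53 mV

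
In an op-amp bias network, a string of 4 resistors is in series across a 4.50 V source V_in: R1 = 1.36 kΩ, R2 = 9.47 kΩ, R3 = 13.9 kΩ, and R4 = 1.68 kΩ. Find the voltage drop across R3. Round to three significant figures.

V ≈ 2.37 V

Total series resistance ΣR = 1.36 + 9.47 + 13.9 + 1.68 = 26.41 kΩ.
V = V_in · R/ΣR = 4.50 × 0.5263 = 2.368 V.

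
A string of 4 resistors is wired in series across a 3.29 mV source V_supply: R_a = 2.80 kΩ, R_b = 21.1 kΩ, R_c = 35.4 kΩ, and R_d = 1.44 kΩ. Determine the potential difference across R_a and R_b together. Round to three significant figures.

Series total: ΣR = 2.80 + 21.1 + 35.4 + 1.44 = 60.74 kΩ.
R_{R_a..R_b} = 2.80 + 21.1 = 23.90 kΩ.
V = V_supply · R/ΣR = 3.29 × 0.3935 = 1.295 mV.

V ≈ 1.29 mV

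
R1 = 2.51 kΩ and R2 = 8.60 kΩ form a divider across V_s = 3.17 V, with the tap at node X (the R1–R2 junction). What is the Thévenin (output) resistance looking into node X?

With V_s suppressed (replaced by a short), R_th = R1 ‖ R2 = (2.510 × 8.60)/(2.510 + 8.60) = 1.943 kΩ.

R_th ≈ 1.94 kΩ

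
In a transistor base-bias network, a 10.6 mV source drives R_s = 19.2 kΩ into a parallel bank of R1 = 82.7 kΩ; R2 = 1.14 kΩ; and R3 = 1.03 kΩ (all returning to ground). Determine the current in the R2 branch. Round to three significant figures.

I ≈ 0.253 µA

Parallel bank: R_p = 1/(1/82.7 + 1/1.14 + 1/1.03) = 0.5376 kΩ.
Node voltage V_A = V_supply · R_p/(R_s + R_p) = 10.6 × 0.02724 = 0.2887 mV.
Branch current I = V_A/R2 = 0.2887/1.14 = 0.2533 µA.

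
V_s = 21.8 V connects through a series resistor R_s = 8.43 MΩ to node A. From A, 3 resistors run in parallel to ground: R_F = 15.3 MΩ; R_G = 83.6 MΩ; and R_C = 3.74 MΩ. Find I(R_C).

I ≈ 1.49 µA

Combine the parallel branches: R_p = (1/15.3 + 1/83.6 + 1/3.74)⁻¹ = 2.901 MΩ.
V_A by voltage divider: V_A = 21.8 × 2.901/(8.43 + 2.901) = 5.581 V.
Branch current I = V_A/R_C = 5.581/3.74 = 1.492 µA.
(Check via current divider: I_total = 1.924 µA; share G_k/ΣG = 0.7757 → same result.)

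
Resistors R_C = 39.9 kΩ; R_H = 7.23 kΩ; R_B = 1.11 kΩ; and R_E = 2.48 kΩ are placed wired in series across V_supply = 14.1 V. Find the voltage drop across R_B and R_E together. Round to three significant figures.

V ≈ 0.998 V

ΣR = 39.9 + 7.23 + 1.11 + 2.48 = 50.72 kΩ.
R_{R_B..R_E} = 1.11 + 2.48 = 3.590 kΩ.
Voltage divider: V = V_supply · (3.590 / 50.72) = 14.1 × 0.07078 = 0.9980 V.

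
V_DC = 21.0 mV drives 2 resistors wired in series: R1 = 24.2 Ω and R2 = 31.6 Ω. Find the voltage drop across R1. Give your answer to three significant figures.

V ≈ 9.11 mV

Total series resistance ΣR = 24.2 + 31.6 = 55.80 Ω.
By the voltage-divider rule, V = 21.0 × 24.20/55.80 = 9.108 mV.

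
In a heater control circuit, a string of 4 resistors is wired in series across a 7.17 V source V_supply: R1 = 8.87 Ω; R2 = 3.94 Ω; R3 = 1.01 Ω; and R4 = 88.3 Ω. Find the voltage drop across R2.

Total series resistance ΣR = 8.87 + 3.94 + 1.01 + 88.3 = 102.1 Ω.
Voltage divider: V = V_supply · (3.940 / 102.1) = 7.17 × 0.03858 = 0.2766 V.

V ≈ 0.277 V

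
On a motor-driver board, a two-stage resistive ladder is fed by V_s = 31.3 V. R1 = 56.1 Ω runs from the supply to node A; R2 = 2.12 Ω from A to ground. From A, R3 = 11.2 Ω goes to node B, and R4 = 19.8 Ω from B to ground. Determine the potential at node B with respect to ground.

V_B ≈ 0.683 V

The second stage (R3 + R4 = 31.00 Ω) loads node A in parallel with R2.
Effective lower resistance at A: R2 ‖ 31.00 = 1.984 Ω.
First divider: V_A = V_s · 1.984/(56.1 + 1.984) = 1.069 V.
Stage 2 is unloaded, so V_B = V_A · R4/(R3+R4) = 1.069 × 19.8/31.00 = 0.6830 V.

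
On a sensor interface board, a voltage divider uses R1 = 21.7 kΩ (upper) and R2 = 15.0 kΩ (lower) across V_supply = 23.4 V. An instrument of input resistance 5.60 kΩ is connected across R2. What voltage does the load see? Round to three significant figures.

First combine the lower leg with the load: R2 ‖ R_L = 4.078 kΩ.
Voltage divider with the loaded lower leg: V_out = 23.4 × 4.078/(21.7 + 4.078) = 23.4 × 0.1582 = 3.702 V.

V_out ≈ 3.70 V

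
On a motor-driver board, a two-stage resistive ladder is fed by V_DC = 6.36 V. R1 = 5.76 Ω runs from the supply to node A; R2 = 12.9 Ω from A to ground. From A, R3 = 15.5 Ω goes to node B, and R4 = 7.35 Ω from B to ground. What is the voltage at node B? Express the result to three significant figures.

V_B ≈ 1.20 V

Node A sees R2 in parallel with the series input of stage 2, R3 + R4 = 22.85 Ω.
R2 ‖ (R3+R4) = 8.245 Ω.
First divider: V_A = V_DC · 8.245/(5.76 + 8.245) = 3.744 V.
Stage 2 is unloaded, so V_B = V_A · R4/(R3+R4) = 3.744 × 7.35/22.85 = 1.204 V.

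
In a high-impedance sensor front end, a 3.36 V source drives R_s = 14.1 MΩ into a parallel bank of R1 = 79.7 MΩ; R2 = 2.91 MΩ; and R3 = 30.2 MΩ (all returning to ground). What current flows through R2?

Combine the parallel branches: R_p = (1/79.7 + 1/2.91 + 1/30.2)⁻¹ = 2.569 MΩ.
V_A by voltage divider: V_A = 3.36 × 2.569/(14.1 + 2.569) = 0.5178 V.
Branch current I = V_A/R2 = 0.5178/2.91 = 0.1779 µA.

I ≈ 0.178 µA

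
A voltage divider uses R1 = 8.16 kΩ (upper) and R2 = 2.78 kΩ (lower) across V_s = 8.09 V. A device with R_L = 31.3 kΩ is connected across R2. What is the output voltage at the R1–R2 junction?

First combine the lower leg with the load: R2 ‖ R_L = 2.553 kΩ.
Voltage divider with the loaded lower leg: V_out = 8.09 × 2.553/(8.16 + 2.553) = 8.09 × 0.2383 = 1.928 V.
(Unloaded it would be 2.06 V; the load pulls it down.)

V_out ≈ 1.93 V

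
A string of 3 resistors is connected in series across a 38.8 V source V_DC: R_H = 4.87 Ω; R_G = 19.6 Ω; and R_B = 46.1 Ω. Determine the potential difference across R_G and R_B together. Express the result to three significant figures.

V ≈ 36.1 V

Total series resistance ΣR = 4.87 + 19.6 + 46.1 = 70.57 Ω.
R_{R_G..R_B} = 19.6 + 46.1 = 65.70 Ω.
By the voltage-divider rule, V = 38.8 × 65.70/70.57 = 36.12 V.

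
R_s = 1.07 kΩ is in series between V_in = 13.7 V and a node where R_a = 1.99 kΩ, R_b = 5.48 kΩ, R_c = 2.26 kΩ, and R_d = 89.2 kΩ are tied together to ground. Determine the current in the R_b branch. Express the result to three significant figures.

Parallel bank: R_p = 1/(1/1.99 + 1/5.48 + 1/2.26 + 1/89.2) = 0.8782 kΩ.
Node voltage V_A = V_in · R_p/(R_s + R_p) = 13.7 × 0.4508 = 6.176 V.
I(R_b) = V_A / R_b = 6.176/5.48 = 1.127 mA.
(Check via current divider: I_total = 7.032 mA; share G_k/ΣG = 0.1603 → same result.)

I ≈ 1.13 mA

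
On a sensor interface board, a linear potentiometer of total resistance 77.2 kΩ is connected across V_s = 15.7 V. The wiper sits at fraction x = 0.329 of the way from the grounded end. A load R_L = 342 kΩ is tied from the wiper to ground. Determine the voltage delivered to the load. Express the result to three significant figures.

V_out ≈ 4.92 V

The pot divides into 51.80 kΩ above the wiper and 25.40 kΩ below.
(x·R_p) ‖ R_L = 23.64 kΩ.
Loaded-divider output: V_out = 15.7 × 0.3134 = 4.920 V.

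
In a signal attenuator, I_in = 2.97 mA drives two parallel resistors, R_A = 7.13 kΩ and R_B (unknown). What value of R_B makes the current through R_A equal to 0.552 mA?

The fraction through R_A equals R_B/(R_A+R_B).
With f = 0.1859, R_B = R_A · f/(1−f) = 7.13 × 0.2283 = 1.628 kΩ.

R_B ≈ 1.63 kΩ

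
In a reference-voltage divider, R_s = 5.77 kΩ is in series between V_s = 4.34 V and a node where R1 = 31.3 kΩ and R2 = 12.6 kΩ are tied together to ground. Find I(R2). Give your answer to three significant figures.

Combine the parallel branches: R_p = (1/31.3 + 1/12.6)⁻¹ = 8.984 kΩ.
Node voltage V_A = V_s · R_p/(R_s + R_p) = 4.34 × 0.6089 = 2.643 V.
Branch current I = V_A/R2 = 2.643/12.6 = 0.2097 mA.

I ≈ 0.210 mA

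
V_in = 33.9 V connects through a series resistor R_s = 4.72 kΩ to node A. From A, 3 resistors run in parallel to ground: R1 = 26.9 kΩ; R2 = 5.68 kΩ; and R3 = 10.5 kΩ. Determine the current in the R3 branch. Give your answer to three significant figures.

Parallel bank: R_p = 1/(1/26.9 + 1/5.68 + 1/10.5) = 3.242 kΩ.
Node voltage V_A = V_in · R_p/(R_s + R_p) = 33.9 × 0.4072 = 13.80 V.
I(R3) = V_A / R3 = 13.80/10.5 = 1.315 mA.

I ≈ 1.31 mA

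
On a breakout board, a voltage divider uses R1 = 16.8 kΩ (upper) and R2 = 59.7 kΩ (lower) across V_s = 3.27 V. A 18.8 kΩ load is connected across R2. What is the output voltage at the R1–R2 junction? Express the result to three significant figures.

The load sits in parallel with R2, giving an effective lower resistance R2' = R2·R_L/(R2+R_L) = 14.30 kΩ.
Then V_out = V_s · R2'/(R1 + R2') = 3.27 × 14.30/31.10 = 1.503 V.
(Unloaded it would be 2.55 V; the load pulls it down.)

V_out ≈ 1.50 V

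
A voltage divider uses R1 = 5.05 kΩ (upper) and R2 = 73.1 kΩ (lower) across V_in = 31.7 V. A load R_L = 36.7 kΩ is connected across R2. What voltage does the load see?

R2 ‖ R_L = (73.1 × 36.7)/(73.1 + 36.7) = 24.43 kΩ.
Now apply the divider: V_out = 31.7 × 0.8287 = 26.27 V.
(Unloaded it would be 29.7 V; the load pulls it down.)

V_out ≈ 26.3 V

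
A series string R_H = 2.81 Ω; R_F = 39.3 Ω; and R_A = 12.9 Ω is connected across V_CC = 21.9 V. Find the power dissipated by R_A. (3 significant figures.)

P ≈ 2.04 W

The common current is I = 21.9/55.01 = 0.3981 A.
P(R_A) = I²·R_A = (0.3981)² × 12.9 = 2.045 W.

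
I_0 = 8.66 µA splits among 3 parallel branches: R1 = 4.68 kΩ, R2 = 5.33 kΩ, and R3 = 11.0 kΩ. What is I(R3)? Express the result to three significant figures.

ΣG = 1/4.68 + 1/5.33 + 1/11.0 = 0.4922.
Current divider: I(R3) = I_0 · G_k/ΣG = 8.66 × (0.09091/0.4922) = 8.66 × 0.1847 = 1.599 µA.

I ≈ 1.60 µA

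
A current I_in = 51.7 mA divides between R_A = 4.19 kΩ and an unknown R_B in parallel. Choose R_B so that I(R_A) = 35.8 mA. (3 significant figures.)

R_B ≈ 9.43 kΩ

The fraction through R_A equals R_B/(R_A+R_B).
With f = 0.6925, R_B = R_A · f/(1−f) = 4.19 × 2.252 = 9.434 kΩ.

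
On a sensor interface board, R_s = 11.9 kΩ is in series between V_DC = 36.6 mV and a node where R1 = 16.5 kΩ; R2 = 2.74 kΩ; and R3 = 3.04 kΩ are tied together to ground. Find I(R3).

Combine the parallel branches: R_p = (1/16.5 + 1/2.74 + 1/3.04)⁻¹ = 1.325 kΩ.
Node voltage V_A = V_DC · R_p/(R_s + R_p) = 36.6 × 0.1002 = 3.668 mV.
Branch current I = V_A/R3 = 3.668/3.04 = 1.207 µA.

I ≈ 1.21 µA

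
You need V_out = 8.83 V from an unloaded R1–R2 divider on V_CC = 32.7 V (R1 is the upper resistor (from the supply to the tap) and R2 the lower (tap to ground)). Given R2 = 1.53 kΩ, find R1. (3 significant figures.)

The divider ratio is R2/(R1+R2) = 8.83/32.7 = 0.2700.
So R1 = R2 · (V_CC/V_out − 1) = 1.53 × (32.7/8.83 − 1) = 1.53 × 2.703 = 4.136 kΩ.

R1 ≈ 4.14 kΩ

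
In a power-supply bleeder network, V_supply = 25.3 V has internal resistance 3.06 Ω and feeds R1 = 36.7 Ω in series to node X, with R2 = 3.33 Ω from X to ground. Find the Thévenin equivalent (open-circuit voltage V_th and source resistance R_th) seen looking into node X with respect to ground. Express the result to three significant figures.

R1' = 3.06 + 36.7 = 39.76 Ω (source resistance + R1).
V_th is the unloaded tap voltage: V_supply · R2/(R1'+R2) = 25.3 × 0.07728 = 1.955 V.
Zeroing V_supply shorts the top of R1' to ground, so R_th = R1' ‖ R2 = 3.073 Ω.

V_th ≈ 1.96 V, R_th ≈ 3.07 Ω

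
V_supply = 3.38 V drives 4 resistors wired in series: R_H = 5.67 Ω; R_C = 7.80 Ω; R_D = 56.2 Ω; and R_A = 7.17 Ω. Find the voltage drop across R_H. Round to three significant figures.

ΣR = 5.67 + 7.80 + 56.2 + 7.17 = 76.84 Ω.
V = V_supply · R/ΣR = 3.38 × 0.07379 = 0.2494 V.

V ≈ 0.249 V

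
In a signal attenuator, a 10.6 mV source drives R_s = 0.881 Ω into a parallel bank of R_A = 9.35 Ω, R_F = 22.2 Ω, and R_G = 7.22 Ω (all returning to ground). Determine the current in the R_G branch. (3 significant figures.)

Parallel bank: R_p = 1/(1/9.35 + 1/22.2 + 1/7.22) = 3.442 Ω.
Node voltage V_A = V_in · R_p/(R_s + R_p) = 10.6 × 0.7962 = 8.440 mV.
Branch current I = V_A/R_G = 8.440/7.22 = 1.169 mA.

I ≈ 1.17 mA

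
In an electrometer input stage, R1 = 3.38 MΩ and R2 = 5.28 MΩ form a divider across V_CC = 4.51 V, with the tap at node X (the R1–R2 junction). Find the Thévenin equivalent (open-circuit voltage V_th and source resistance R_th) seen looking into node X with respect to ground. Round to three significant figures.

V_th ≈ 2.75 V, R_th ≈ 2.06 MΩ

Open-circuit (no load on X): V_th = V_CC · R2/(R1 + R2) = 4.51 × 5.28/(3.380 + 5.28) = 2.750 V.
With V_CC suppressed (replaced by a short), R_th = R1 ‖ R2 = (3.380 × 5.28)/(3.380 + 5.28) = 2.061 MΩ.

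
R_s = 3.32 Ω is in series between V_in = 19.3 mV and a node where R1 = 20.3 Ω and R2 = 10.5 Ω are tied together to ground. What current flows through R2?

Equivalent of the parallel group: R_p = 6.920 Ω.
Node voltage V_A = V_in · R_p/(R_s + R_p) = 19.3 × 0.6758 = 13.04 mV.
Branch current I = V_A/R2 = 13.04/10.5 = 1.242 mA.

I ≈ 1.24 mA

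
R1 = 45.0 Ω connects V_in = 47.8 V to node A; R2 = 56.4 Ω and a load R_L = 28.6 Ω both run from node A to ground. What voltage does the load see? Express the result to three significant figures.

First combine the lower leg with the load: R2 ‖ R_L = 18.98 Ω.
Voltage divider with the loaded lower leg: V_out = 47.8 × 18.98/(45.0 + 18.98) = 47.8 × 0.2966 = 14.18 V.
(Unloaded it would be 26.6 V; the load pulls it down.)

V_out ≈ 14.2 V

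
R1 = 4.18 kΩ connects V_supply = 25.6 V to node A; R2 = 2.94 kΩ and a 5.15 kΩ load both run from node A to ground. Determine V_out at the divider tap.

R2 ‖ R_L = (2.94 × 5.15)/(2.94 + 5.15) = 1.872 kΩ.
Voltage divider with the loaded lower leg: V_out = 25.6 × 1.872/(4.18 + 1.872) = 25.6 × 0.3093 = 7.917 V.
(Unloaded it would be 10.6 V; the load pulls it down.)

V_out ≈ 7.92 V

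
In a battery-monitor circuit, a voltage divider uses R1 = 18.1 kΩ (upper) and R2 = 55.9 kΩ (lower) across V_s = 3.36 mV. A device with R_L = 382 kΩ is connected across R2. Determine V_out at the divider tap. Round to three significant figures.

V_out ≈ 2.45 mV

R2 ‖ R_L = (55.9 × 382)/(55.9 + 382) = 48.76 kΩ.
Now apply the divider: V_out = 3.36 × 0.7293 = 2.450 mV.
(Unloaded it would be 2.54 mV; the load pulls it down.)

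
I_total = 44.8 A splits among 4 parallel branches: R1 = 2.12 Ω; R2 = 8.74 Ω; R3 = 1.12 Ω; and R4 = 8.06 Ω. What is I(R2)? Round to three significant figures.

Total conductance ΣG = 1/2.12 + 1/8.74 + 1/1.12 + 1/8.06 = 1.603 (units of 1/Ω).
By the current-divider rule, I = I_total · G_k/ΣG = 44.8 × 0.07137 = 3.198 A.

I ≈ 3.20 A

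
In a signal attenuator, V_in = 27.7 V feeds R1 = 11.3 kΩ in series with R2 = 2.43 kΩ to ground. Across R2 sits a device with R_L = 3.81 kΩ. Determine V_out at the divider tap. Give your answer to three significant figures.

V_out ≈ 3.21 V

First combine the lower leg with the load: R2 ‖ R_L = 1.484 kΩ.
Now apply the divider: V_out = 27.7 × 0.1161 = 3.215 V.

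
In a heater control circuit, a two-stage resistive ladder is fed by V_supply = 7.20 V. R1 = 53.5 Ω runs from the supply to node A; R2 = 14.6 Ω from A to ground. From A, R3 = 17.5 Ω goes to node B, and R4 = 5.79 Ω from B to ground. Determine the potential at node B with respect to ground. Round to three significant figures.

V_B ≈ 0.257 V

Looking into the second stage from A: R3 + R4 = 23.29 Ω appears in parallel with R2.
R2 ‖ (R3+R4) = 8.974 Ω.
So V_A = 7.20 × 0.1436 = 1.034 V.
V_B = V_A × 0.2486 = 0.2571 V.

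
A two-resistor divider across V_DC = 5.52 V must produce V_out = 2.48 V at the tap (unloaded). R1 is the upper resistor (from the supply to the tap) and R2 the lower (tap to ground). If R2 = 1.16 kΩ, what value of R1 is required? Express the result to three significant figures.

V_out/V_DC = R2/(R1+R2) = 0.4493.
R1 = R2·(1/k − 1) = 1.16 × 1.226 = 1.422 kΩ.

R1 ≈ 1.42 kΩ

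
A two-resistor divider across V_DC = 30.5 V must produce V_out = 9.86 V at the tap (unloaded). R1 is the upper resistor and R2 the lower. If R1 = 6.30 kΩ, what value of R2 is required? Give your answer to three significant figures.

Required fraction k = V_out/V_DC = 0.3233.
R2 = R1 · 0.3233/(1 − 0.3233) = 3.010 kΩ.

R2 ≈ 3.01 kΩ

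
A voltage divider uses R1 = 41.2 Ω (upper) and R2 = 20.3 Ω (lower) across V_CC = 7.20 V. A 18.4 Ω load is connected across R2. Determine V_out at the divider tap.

V_out ≈ 1.37 V

R2 ‖ R_L = (20.3 × 18.4)/(20.3 + 18.4) = 9.652 Ω.
Voltage divider with the loaded lower leg: V_out = 7.20 × 9.652/(41.2 + 9.652) = 7.20 × 0.1898 = 1.367 V.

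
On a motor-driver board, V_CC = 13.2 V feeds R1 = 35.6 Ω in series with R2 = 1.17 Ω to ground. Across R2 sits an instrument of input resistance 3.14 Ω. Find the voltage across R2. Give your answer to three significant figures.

First combine the lower leg with the load: R2 ‖ R_L = 0.8524 Ω.
Voltage divider with the loaded lower leg: V_out = 13.2 × 0.8524/(35.6 + 0.8524) = 13.2 × 0.02338 = 0.3087 V.

V_out ≈ 0.309 V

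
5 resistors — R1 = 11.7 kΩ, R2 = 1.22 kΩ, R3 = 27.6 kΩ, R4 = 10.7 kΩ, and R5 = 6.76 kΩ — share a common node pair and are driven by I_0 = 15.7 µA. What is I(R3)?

I ≈ 0.481 µA

ΣG = 1/11.7 + 1/1.22 + 1/27.6 + 1/10.7 + 1/6.76 = 1.183.
By the current-divider rule, I = I_0 · G_k/ΣG = 15.7 × 0.03063 = 0.4809 µA.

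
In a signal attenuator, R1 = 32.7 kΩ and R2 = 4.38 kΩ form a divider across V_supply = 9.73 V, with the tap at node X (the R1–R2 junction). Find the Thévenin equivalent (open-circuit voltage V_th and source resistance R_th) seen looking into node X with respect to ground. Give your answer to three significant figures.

Open-circuit (no load on X): V_th = V_supply · R2/(R1 + R2) = 9.73 × 4.38/(32.70 + 4.38) = 1.149 V.
Zeroing V_supply shorts the top of R1 to ground, so R_th = R1 ‖ R2 = 3.863 kΩ.

V_th ≈ 1.15 V, R_th ≈ 3.86 kΩ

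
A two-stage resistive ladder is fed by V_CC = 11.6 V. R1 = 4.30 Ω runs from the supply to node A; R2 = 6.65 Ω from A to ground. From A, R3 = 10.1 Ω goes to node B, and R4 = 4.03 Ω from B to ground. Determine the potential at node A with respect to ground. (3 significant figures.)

Looking into the second stage from A: R3 + R4 = 14.13 Ω appears in parallel with R2.
R2 ‖ (R3+R4) = 4.522 Ω.
First divider: V_A = V_CC · 4.522/(4.30 + 4.522) = 5.946 V.

V_A ≈ 5.95 V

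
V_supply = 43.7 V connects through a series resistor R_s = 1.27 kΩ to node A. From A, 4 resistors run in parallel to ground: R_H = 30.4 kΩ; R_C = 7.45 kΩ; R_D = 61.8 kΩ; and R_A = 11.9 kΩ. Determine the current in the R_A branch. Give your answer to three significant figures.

Parallel bank: R_p = 1/(1/30.4 + 1/7.45 + 1/61.8 + 1/11.9) = 3.741 kΩ.
V_A by voltage divider: V_A = 43.7 × 3.741/(1.27 + 3.741) = 32.62 V.
Branch current I = V_A/R_A = 32.62/11.9 = 2.741 mA.

I ≈ 2.74 mA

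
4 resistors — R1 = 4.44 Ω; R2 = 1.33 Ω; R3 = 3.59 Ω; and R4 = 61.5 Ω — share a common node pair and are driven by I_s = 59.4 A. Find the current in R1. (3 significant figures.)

I ≈ 10.5 A

ΣG = 1/4.44 + 1/1.33 + 1/3.59 + 1/61.5 = 1.272.
By the current-divider rule, I = I_s · G_k/ΣG = 59.4 × 0.1771 = 10.52 A.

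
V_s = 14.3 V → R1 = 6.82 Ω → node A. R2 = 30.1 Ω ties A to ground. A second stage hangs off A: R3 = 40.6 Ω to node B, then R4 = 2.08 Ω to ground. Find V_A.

V_A ≈ 10.3 V

Looking into the second stage from A: R3 + R4 = 42.68 Ω appears in parallel with R2.
Effective lower resistance at A: R2 ‖ 42.68 = 17.65 Ω.
So V_A = 14.3 × 0.7213 = 10.31 V.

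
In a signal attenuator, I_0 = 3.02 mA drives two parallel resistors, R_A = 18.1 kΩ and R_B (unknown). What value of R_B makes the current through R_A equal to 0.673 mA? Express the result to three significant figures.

In a two-way split, I_A/I_0 = R_B/(R_A + R_B).
With f = 0.2228, R_B = R_A · f/(1−f) = 18.1 × 0.2867 = 5.190 kΩ.

R_B ≈ 5.19 kΩ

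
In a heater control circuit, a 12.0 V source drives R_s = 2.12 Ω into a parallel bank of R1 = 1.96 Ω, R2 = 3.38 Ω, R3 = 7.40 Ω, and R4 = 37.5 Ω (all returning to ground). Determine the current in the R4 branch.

Equivalent of the parallel group: R_p = 1.033 Ω.
Node voltage V_A = V_in · R_p/(R_s + R_p) = 12.0 × 0.3277 = 3.932 V.
I(R4) = V_A / R4 = 3.932/37.5 = 0.1049 A.

I ≈ 0.105 A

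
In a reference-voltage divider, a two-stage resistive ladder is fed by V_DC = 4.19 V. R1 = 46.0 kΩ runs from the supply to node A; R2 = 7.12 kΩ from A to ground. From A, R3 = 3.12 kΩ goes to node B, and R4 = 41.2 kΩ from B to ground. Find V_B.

V_B ≈ 0.458 V

Node A sees R2 in parallel with the series input of stage 2, R3 + R4 = 44.32 kΩ.
Effective lower resistance at A: R2 ‖ 44.32 = 6.134 kΩ.
V_A = 4.19 × 6.134/(46.0 + 6.134) = 0.4930 V.
Then the unloaded second divider: V_B = V_A × R4/(R3+R4) = 0.4930 × 0.9296 = 0.4583 V.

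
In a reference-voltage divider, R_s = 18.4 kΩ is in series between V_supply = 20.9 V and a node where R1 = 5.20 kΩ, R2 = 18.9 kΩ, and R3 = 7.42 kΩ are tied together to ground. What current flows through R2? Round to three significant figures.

I ≈ 0.138 mA

Parallel bank: R_p = 1/(1/5.20 + 1/18.9 + 1/7.42) = 2.632 kΩ.
V_A = 20.9 × 2.632/21.03 = 2.615 V.
Branch current I = V_A/R2 = 2.615/18.9 = 0.1384 mA.
(Equivalently: I_total = 0.9937 mA, then current-divider fraction G_k/ΣG = 0.1392.)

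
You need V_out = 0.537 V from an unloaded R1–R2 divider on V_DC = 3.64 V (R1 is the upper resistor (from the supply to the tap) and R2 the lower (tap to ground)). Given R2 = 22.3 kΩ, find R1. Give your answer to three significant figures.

R1 ≈ 129 kΩ

Required fraction k = V_out/V_DC = 0.1475.
Rearranging, R1 = R2·(1−k)/k = 22.3 × 5.778 = 128.9 kΩ.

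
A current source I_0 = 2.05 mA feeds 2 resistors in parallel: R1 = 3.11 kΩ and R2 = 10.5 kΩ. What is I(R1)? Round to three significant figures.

With just two branches, the current splits inversely with resistance.
So I = 2.05 × 10.5/13.61 = 1.582 mA.

I ≈ 1.58 mA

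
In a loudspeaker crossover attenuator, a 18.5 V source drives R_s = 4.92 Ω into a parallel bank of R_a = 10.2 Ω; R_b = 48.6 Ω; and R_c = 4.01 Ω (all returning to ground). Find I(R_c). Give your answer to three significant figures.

I ≈ 1.64 A

Parallel bank: R_p = 1/(1/10.2 + 1/48.6 + 1/4.01) = 2.717 Ω.
V_A = 18.5 × 2.717/7.637 = 6.582 V.
Branch current I = V_A/R_c = 6.582/4.01 = 1.641 A.
(Equivalently: I_total = 2.422 A, then current-divider fraction G_k/ΣG = 0.6777.)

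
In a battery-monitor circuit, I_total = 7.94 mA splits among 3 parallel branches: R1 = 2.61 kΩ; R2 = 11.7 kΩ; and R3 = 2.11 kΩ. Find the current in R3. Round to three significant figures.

ΣG = 1/2.61 + 1/11.7 + 1/2.11 = 0.9425.
R3 takes the fraction G_k/ΣG = 0.4739/0.9425 = 0.5028, so I = 7.94 × 0.5028 = 3.992 mA.

I ≈ 3.99 mA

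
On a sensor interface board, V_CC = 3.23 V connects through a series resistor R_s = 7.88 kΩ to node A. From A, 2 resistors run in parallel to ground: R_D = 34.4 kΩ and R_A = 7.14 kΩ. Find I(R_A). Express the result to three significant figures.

Combine the parallel branches: R_p = (1/34.4 + 1/7.14)⁻¹ = 5.913 kΩ.
V_A = 3.23 × 5.913/13.79 = 1.385 V.
Branch current I = V_A/R_A = 1.385/7.14 = 0.1939 mA.

I ≈ 0.194 mA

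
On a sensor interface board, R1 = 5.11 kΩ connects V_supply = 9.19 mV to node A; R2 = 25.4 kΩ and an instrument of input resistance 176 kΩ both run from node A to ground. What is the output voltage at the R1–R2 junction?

V_out ≈ 7.47 mV

The load sits in parallel with R2, giving an effective lower resistance R2' = R2·R_L/(R2+R_L) = 22.20 kΩ.
Then V_out = V_supply · R2'/(R1 + R2') = 9.19 × 22.20/27.31 = 7.470 mV.
(Unloaded it would be 7.65 mV; the load pulls it down.)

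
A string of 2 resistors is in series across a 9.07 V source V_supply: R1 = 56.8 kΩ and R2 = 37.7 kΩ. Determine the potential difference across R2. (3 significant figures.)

V ≈ 3.62 V

Series total: ΣR = 56.8 + 37.7 = 94.50 kΩ.
V = V_supply · R/ΣR = 9.07 × 0.3989 = 3.618 V.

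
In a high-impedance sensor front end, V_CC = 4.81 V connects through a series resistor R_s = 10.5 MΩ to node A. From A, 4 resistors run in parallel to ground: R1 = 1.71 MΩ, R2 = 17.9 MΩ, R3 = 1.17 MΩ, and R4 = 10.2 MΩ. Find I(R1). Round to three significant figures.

Combine the parallel branches: R_p = (1/1.71 + 1/17.9 + 1/1.17 + 1/10.2)⁻¹ = 0.6276 MΩ.
V_A by voltage divider: V_A = 4.81 × 0.6276/(10.5 + 0.6276) = 0.2713 V.
I(R1) = V_A / R1 = 0.2713/1.71 = 0.1586 µA.
(Equivalently: I_total = 0.4323 µA, then current-divider fraction G_k/ΣG = 0.3670.)

I ≈ 0.159 µA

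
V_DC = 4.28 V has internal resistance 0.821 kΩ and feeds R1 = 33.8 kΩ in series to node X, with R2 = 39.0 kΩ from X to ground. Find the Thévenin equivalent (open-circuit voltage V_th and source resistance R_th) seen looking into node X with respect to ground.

V_th ≈ 2.27 V, R_th ≈ 18.3 kΩ

R1' = 0.821 + 33.8 = 34.62 kΩ (source resistance + R1).
V_th is the unloaded tap voltage: V_DC · R2/(R1'+R2) = 4.28 × 0.5297 = 2.267 V.
Looking into X with the source shorted: R_th = R1'·R2/(R1'+R2) = 34.62 × 39.0/73.62 = 18.34 kΩ.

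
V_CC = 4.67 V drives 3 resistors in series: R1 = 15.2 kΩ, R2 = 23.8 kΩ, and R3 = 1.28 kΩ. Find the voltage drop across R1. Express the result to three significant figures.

V ≈ 1.76 V

ΣR = 15.2 + 23.8 + 1.28 = 40.28 kΩ.
V = V_CC · R/ΣR = 4.67 × 0.3774 = 1.762 V.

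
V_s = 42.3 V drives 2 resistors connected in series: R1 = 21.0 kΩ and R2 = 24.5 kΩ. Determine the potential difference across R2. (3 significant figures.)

Total series resistance ΣR = 21.0 + 24.5 = 45.50 kΩ.
By the voltage-divider rule, V = 42.3 × 24.50/45.50 = 22.78 V.

V ≈ 22.8 V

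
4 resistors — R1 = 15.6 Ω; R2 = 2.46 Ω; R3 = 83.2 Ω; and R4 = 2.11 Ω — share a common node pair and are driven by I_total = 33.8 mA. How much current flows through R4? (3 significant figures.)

I ≈ 16.7 mA

Total conductance ΣG = 1/15.6 + 1/2.46 + 1/83.2 + 1/2.11 = 0.9566 (units of 1/Ω).
Current divider: I(R4) = I_total · G_k/ΣG = 33.8 × (0.4739/0.9566) = 33.8 × 0.4955 = 16.75 mA.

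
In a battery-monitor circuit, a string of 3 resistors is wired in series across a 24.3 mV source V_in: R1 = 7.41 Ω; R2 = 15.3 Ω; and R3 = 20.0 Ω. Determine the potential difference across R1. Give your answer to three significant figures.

Total series resistance ΣR = 7.41 + 15.3 + 20.0 = 42.71 Ω.
V = V_in · R/ΣR = 24.3 × 0.1735 = 4.216 mV.

V ≈ 4.22 mV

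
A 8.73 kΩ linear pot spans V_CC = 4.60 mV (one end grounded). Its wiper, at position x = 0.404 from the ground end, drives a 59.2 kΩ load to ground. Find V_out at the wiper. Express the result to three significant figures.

Lower segment x·R_p = 3.527 kΩ; upper segment (1−x)·R_p = 5.203 kΩ.
R_L loads the lower segment: effective lower R = 3.329 kΩ.
Then V_out = V_CC · 3.329/(5.203 + 3.329) = 1.795 mV.

V_out ≈ 1.79 mV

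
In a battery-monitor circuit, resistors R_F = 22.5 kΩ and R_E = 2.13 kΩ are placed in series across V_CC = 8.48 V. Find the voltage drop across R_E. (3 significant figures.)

ΣR = 22.5 + 2.13 = 24.63 kΩ.
By the voltage-divider rule, V = 8.48 × 2.130/24.63 = 0.7333 V.

V ≈ 0.733 V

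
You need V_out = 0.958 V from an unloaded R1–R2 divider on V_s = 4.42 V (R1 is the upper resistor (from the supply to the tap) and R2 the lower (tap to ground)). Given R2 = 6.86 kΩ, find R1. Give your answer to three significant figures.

The divider ratio is R2/(R1+R2) = 0.958/4.42 = 0.2167.
So R1 = R2 · (V_s/V_out − 1) = 6.86 × (4.42/0.958 − 1) = 6.86 × 3.614 = 24.79 kΩ.

R1 ≈ 24.8 kΩ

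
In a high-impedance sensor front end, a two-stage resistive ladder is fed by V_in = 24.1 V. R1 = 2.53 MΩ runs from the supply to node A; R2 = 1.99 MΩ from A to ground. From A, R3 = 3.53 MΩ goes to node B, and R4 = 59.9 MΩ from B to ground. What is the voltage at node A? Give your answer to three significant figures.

Looking into the second stage from A: R3 + R4 = 63.43 MΩ appears in parallel with R2.
Effective lower resistance at A: R2 ‖ 63.43 = 1.929 MΩ.
V_A = 24.1 × 1.929/(2.53 + 1.929) = 10.43 V.

V_A ≈ 10.4 V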